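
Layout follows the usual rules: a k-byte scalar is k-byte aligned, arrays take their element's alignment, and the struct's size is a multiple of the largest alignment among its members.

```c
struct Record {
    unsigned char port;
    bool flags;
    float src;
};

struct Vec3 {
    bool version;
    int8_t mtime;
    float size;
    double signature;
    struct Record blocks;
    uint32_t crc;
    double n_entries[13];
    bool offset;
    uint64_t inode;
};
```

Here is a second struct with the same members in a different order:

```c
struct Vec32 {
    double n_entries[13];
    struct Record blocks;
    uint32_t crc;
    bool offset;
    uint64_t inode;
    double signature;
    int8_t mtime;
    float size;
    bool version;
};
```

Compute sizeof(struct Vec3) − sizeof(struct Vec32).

0

Record: 0..1  port  (1B, 1-aligned); 1..2  flags  (1B, 1-aligned); 2..4  -- padding (2B); 4..8  src  (4B, 4-aligned); sizeof = 8, alignof = 4
0..1  version  (1B, 1-aligned)
1..2  mtime  (1B, 1-aligned)
2..4  -- padding (2B)
4..8  size  (4B, 4-aligned)
8..16  signature  (8B, 8-aligned)
16..24  blocks  (8B, 4-aligned)
24..28  crc  (4B, 4-aligned)
28..32  -- padding (4B)
32..136  n_entries  (104B, 8-aligned)
136..137  offset  (1B, 1-aligned)
137..144  -- padding (7B)
144..152  inode  (8B, 8-aligned)
sizeof = 152, alignof = 8
— Vec32 —
0..104  n_entries  (104B, 8-aligned)
104..112  blocks  (8B, 4-aligned)
112..116  crc  (4B, 4-aligned)
116..117  offset  (1B, 1-aligned)
117..120  -- padding (3B)
120..128  inode  (8B, 8-aligned)
128..136  signature  (8B, 8-aligned)
136..137  mtime  (1B, 1-aligned)
137..140  -- padding (3B)
140..144  size  (4B, 4-aligned)
144..145  version  (1B, 1-aligned)
145..152  -- tail padding (7B)
sizeof = 152, alignof = 8
152 − 152 = 0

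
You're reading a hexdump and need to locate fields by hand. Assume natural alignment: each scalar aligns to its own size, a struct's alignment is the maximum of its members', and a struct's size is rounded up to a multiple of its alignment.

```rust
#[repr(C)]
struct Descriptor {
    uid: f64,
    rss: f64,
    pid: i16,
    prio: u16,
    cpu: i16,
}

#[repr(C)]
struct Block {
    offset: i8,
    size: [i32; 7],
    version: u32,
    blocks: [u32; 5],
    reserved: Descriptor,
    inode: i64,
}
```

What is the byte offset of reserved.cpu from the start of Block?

Descriptor: @0: uid [8B, align 8] → 8; @8: rss [8B, align 8] → 16; @16: pid [2B, align 2] → 18; @18: prio [2B, align 2] → 20; @20: cpu [2B, align 2] → 22; +2 tail pad (align 8); size 24, align 8
@0: offset [1B, align 1] → 1
+3 pad (align 4)
@4: size [28B, align 4] → 32
@32: version [4B, align 4] → 36
@36: blocks [20B, align 4] → 56
@56: reserved [24B, align 8] → 80
within Descriptor: cpu at 20
56 + 20 = 76

76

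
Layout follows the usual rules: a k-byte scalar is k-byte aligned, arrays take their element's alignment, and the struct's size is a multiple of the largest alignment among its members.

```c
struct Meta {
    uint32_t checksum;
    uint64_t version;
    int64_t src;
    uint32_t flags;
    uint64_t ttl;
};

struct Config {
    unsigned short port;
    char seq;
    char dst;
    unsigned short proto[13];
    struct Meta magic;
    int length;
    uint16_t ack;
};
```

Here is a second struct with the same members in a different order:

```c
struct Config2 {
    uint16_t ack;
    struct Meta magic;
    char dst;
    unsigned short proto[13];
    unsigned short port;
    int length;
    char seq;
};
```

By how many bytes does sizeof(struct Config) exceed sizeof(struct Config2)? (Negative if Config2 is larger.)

-8

Meta: @0: checksum [4B, align 4] → 4; +4 pad (align 8); @8: version [8B, align 8] → 16; @16: src [8B, align 8] → 24; @24: flags [4B, align 4] → 28; +4 pad (align 8); @32: ttl [8B, align 8] → 40; size 40, align 8
@0: port [2B, align 2] → 2
@2: seq [1B, align 1] → 3
@3: dst [1B, align 1] → 4
@4: proto [26B, align 2] → 30
+2 pad (align 8)
@32: magic [40B, align 8] → 72
@72: length [4B, align 4] → 76
@76: ack [2B, align 2] → 78
+2 tail pad (align 8)
size 80, align 8
— Config2 —
@0: ack [2B, align 2] → 2
+6 pad (align 8)
@8: magic [40B, align 8] → 48
@48: dst [1B, align 1] → 49
+1 pad (align 2)
@50: proto [26B, align 2] → 76
@76: port [2B, align 2] → 78
+2 pad (align 4)
@80: length [4B, align 4] → 84
@84: seq [1B, align 1] → 85
+3 tail pad (align 8)
size 88, align 8
80 − 88 = -8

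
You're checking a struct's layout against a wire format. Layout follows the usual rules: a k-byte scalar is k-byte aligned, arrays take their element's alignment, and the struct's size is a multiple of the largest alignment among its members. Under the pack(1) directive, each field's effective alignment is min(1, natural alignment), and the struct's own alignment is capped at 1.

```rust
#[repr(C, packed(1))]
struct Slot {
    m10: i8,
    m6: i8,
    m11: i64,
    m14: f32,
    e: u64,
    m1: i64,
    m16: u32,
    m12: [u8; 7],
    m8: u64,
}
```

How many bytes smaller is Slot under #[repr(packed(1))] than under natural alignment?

15

natural layout:
  m10 at 0 (size 1, align 1) → ends 1
  m6 at 1 (size 1, align 1) → ends 2
  pad 6 to align 8 for m11
  m11 at 8 (size 8, align 8) → ends 16
  m14 at 16 (size 4, align 4) → ends 20
  pad 4 to align 8 for e
  e at 24 (size 8, align 8) → ends 32
  m1 at 32 (size 8, align 8) → ends 40
  m16 at 40 (size 4, align 4) → ends 44
  m12 at 44 (size 7, align 1) → ends 51
  pad 5 to align 8 for m8
  m8 at 56 (size 8, align 8) → ends 64
  total 64 bytes, alignment 8
packed(1) layout:
  m10 at 0 (size 1, align 1) → ends 1
  m6 at 1 (size 1, align 1) → ends 2
  m11 at 2 (size 8, align 1) → ends 10
  m14 at 10 (size 4, align 1) → ends 14
  e at 14 (size 8, align 1) → ends 22
  m1 at 22 (size 8, align 1) → ends 30
  m16 at 30 (size 4, align 1) → ends 34
  m12 at 34 (size 7, align 1) → ends 41
  m8 at 41 (size 8, align 1) → ends 49
  total 49 bytes, alignment 1
64 − 49 = 15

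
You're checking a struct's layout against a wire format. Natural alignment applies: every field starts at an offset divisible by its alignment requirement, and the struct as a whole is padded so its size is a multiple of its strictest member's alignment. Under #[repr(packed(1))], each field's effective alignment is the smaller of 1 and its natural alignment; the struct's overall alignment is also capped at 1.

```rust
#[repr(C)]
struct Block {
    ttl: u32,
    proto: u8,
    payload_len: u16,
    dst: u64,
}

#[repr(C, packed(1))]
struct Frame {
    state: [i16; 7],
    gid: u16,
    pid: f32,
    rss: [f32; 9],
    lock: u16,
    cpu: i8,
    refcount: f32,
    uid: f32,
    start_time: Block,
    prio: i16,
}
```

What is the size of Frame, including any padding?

85

Block: 0..4  ttl  (4B, 4-aligned); 4..5  proto  (1B, 1-aligned); 5..6  -- padding (1B); 6..8  payload_len  (2B, 2-aligned); 8..16  dst  (8B, 8-aligned); sizeof = 16, alignof = 8
0..14  state  (14B, 1-aligned)
14..16  gid  (2B, 1-aligned)
16..20  pid  (4B, 1-aligned)
20..56  rss  (36B, 1-aligned)
56..58  lock  (2B, 1-aligned)
58..59  cpu  (1B, 1-aligned)
59..63  refcount  (4B, 1-aligned)
63..67  uid  (4B, 1-aligned)
67..83  start_time  (16B, 1-aligned)
83..85  prio  (2B, 1-aligned)
sizeof = 85, alignof = 1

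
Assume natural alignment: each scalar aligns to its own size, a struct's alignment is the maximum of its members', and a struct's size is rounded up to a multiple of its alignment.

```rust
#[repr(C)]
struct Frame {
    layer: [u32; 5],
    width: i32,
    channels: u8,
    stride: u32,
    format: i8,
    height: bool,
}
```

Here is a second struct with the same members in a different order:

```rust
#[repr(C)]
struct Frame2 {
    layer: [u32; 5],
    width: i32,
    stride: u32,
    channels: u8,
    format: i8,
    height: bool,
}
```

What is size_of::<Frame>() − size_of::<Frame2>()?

0..20  layer  (20B, 4-aligned)
20..24  width  (4B, 4-aligned)
24..25  channels  (1B, 1-aligned)
25..28  -- padding (3B)
28..32  stride  (4B, 4-aligned)
32..33  format  (1B, 1-aligned)
33..34  height  (1B, 1-aligned)
34..36  -- tail padding (2B)
sizeof = 36, alignof = 4
— Frame2 —
0..20  layer  (20B, 4-aligned)
20..24  width  (4B, 4-aligned)
24..28  stride  (4B, 4-aligned)
28..29  channels  (1B, 1-aligned)
29..30  format  (1B, 1-aligned)
30..31  height  (1B, 1-aligned)
31..32  -- tail padding (1B)
sizeof = 32, alignof = 4
36 − 32 = 4

4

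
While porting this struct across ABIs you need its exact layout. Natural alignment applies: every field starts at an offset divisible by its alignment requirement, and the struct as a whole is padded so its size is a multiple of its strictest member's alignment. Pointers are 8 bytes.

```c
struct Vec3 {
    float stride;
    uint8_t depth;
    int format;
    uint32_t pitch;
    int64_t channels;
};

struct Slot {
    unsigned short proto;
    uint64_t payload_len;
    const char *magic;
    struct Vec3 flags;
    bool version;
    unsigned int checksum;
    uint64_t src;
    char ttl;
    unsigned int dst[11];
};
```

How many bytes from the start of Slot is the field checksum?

Vec3: @0: stride [4B, align 4] → 4; @4: depth [1B, align 1] → 5; +3 pad (align 4); @8: format [4B, align 4] → 12; @12: pitch [4B, align 4] → 16; @16: channels [8B, align 8] → 24; size 24, align 8
@0: proto [2B, align 2] → 2
+6 pad (align 8)
@8: payload_len [8B, align 8] → 16
@16: magic [8B, align 8] → 24
@24: flags [24B, align 8] → 48
@48: version [1B, align 1] → 49
+3 pad (align 4)
@52: checksum [4B, align 4] → 56

52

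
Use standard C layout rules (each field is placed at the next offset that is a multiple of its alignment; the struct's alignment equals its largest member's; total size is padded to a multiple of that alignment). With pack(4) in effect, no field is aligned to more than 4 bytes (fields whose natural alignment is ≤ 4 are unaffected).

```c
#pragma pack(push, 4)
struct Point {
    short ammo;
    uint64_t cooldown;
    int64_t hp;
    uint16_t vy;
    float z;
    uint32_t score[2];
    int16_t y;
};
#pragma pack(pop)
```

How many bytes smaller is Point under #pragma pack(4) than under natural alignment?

8

natural layout:
  0..2  ammo  (2B, 2-aligned)
  2..8  -- padding (6B)
  8..16  cooldown  (8B, 8-aligned)
  16..24  hp  (8B, 8-aligned)
  24..26  vy  (2B, 2-aligned)
  26..28  -- padding (2B)
  28..32  z  (4B, 4-aligned)
  32..40  score  (8B, 4-aligned)
  40..42  y  (2B, 2-aligned)
  42..48  -- tail padding (6B)
  sizeof = 48, alignof = 8
packed(4) layout:
  0..2  ammo  (2B, 2-aligned)
  2..4  -- padding (2B)
  4..12  cooldown  (8B, 4-aligned)
  12..20  hp  (8B, 4-aligned)
  20..22  vy  (2B, 2-aligned)
  22..24  -- padding (2B)
  24..28  z  (4B, 4-aligned)
  28..36  score  (8B, 4-aligned)
  36..38  y  (2B, 2-aligned)
  38..40  -- tail padding (2B)
  sizeof = 40, alignof = 4
48 − 40 = 8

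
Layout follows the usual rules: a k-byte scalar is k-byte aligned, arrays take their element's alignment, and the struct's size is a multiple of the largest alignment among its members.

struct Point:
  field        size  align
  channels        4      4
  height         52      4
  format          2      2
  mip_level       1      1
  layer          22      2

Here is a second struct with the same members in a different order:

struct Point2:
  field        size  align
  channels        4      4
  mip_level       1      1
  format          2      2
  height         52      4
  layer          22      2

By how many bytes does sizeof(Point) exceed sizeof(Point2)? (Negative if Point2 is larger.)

0..4  channels  (4B, 4-aligned)
4..56  height  (52B, 4-aligned)
56..58  format  (2B, 2-aligned)
58..59  mip_level  (1B, 1-aligned)
59..60  -- padding (1B)
60..82  layer  (22B, 2-aligned)
82..84  -- tail padding (2B)
sizeof = 84, alignof = 4
— Point2 —
0..4  channels  (4B, 4-aligned)
4..5  mip_level  (1B, 1-aligned)
5..6  -- padding (1B)
6..8  format  (2B, 2-aligned)
8..60  height  (52B, 4-aligned)
60..82  layer  (22B, 2-aligned)
82..84  -- tail padding (2B)
sizeof = 84, alignof = 4
84 − 84 = 0

0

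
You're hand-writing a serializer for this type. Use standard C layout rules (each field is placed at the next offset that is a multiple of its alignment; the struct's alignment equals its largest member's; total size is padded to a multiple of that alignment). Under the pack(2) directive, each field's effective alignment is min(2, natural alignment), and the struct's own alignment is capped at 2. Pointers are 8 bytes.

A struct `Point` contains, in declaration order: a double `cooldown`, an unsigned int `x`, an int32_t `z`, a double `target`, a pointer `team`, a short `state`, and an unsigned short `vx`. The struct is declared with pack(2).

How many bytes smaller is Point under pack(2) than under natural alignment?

natural layout:
  0..8  cooldown  (8B, 8-aligned)
  8..12  x  (4B, 4-aligned)
  12..16  z  (4B, 4-aligned)
  16..24  target  (8B, 8-aligned)
  24..32  team  (8B, 8-aligned)
  32..34  state  (2B, 2-aligned)
  34..36  vx  (2B, 2-aligned)
  36..40  -- tail padding (4B)
  sizeof = 40, alignof = 8
packed(2) layout:
  0..8  cooldown  (8B, 2-aligned)
  8..12  x  (4B, 2-aligned)
  12..16  z  (4B, 2-aligned)
  16..24  target  (8B, 2-aligned)
  24..32  team  (8B, 2-aligned)
  32..34  state  (2B, 2-aligned)
  34..36  vx  (2B, 2-aligned)
  sizeof = 36, alignof = 2
40 − 36 = 4

4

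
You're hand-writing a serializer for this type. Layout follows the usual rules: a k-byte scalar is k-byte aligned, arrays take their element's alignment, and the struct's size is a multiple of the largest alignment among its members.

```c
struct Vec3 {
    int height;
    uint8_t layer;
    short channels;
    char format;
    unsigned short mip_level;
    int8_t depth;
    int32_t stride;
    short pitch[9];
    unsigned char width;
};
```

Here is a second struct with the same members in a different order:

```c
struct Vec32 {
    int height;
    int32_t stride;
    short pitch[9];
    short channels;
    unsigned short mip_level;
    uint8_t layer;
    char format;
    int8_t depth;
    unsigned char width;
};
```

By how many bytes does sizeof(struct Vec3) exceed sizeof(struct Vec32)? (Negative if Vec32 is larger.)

height at 0 (size 4, align 4) → ends 4
layer at 4 (size 1, align 1) → ends 5
pad 1 to align 2 for channels
channels at 6 (size 2, align 2) → ends 8
format at 8 (size 1, align 1) → ends 9
pad 1 to align 2 for mip_level
mip_level at 10 (size 2, align 2) → ends 12
depth at 12 (size 1, align 1) → ends 13
pad 3 to align 4 for stride
stride at 16 (size 4, align 4) → ends 20
pitch at 20 (size 18, align 2) → ends 38
width at 38 (size 1, align 1) → ends 39
tail pad 1 to reach multiple of 4
total 40 bytes, alignment 4
— Vec32 —
height at 0 (size 4, align 4) → ends 4
stride at 4 (size 4, align 4) → ends 8
pitch at 8 (size 18, align 2) → ends 26
channels at 26 (size 2, align 2) → ends 28
mip_level at 28 (size 2, align 2) → ends 30
layer at 30 (size 1, align 1) → ends 31
format at 31 (size 1, align 1) → ends 32
depth at 32 (size 1, align 1) → ends 33
width at 33 (size 1, align 1) → ends 34
tail pad 2 to reach multiple of 4
total 36 bytes, alignment 4
40 − 36 = 4

4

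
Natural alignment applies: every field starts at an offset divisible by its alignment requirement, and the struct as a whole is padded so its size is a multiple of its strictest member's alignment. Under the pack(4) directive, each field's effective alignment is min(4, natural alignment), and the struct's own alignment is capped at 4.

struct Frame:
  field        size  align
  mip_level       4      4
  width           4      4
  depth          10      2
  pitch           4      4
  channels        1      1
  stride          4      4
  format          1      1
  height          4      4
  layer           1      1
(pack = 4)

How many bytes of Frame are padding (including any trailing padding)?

mip_level at 0 (size 4, align 4) → ends 4
width at 4 (size 4, align 4) → ends 8
depth at 8 (size 10, align 2) → ends 18
pad 2 to align 4 for pitch
pitch at 20 (size 4, align 4) → ends 24
channels at 24 (size 1, align 1) → ends 25
pad 3 to align 4 for stride
stride at 28 (size 4, align 4) → ends 32
format at 32 (size 1, align 1) → ends 33
pad 3 to align 4 for height
height at 36 (size 4, align 4) → ends 40
layer at 40 (size 1, align 1) → ends 41
tail pad 3 to reach multiple of 4
total 44 bytes, alignment 4
data bytes 33, size 44 → padding 11

11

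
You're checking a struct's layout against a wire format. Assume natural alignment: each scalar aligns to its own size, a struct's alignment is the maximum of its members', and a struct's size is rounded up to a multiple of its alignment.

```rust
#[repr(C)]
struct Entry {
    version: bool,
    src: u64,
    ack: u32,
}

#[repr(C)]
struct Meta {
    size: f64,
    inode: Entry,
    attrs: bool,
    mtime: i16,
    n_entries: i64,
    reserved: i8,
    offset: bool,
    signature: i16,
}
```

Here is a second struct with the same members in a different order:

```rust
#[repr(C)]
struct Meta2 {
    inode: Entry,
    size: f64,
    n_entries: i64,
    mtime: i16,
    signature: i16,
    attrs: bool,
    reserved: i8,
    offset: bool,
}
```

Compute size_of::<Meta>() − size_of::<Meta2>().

Entry: 0..1  version  (1B, 1-aligned); 1..8  -- padding (7B); 8..16  src  (8B, 8-aligned); 16..20  ack  (4B, 4-aligned); 20..24  -- tail padding (4B); sizeof = 24, alignof = 8
0..8  size  (8B, 8-aligned)
8..32  inode  (24B, 8-aligned)
32..33  attrs  (1B, 1-aligned)
33..34  -- padding (1B)
34..36  mtime  (2B, 2-aligned)
36..40  -- padding (4B)
40..48  n_entries  (8B, 8-aligned)
48..49  reserved  (1B, 1-aligned)
49..50  offset  (1B, 1-aligned)
50..52  signature  (2B, 2-aligned)
52..56  -- tail padding (4B)
sizeof = 56, alignof = 8
— Meta2 —
0..24  inode  (24B, 8-aligned)
24..32  size  (8B, 8-aligned)
32..40  n_entries  (8B, 8-aligned)
40..42  mtime  (2B, 2-aligned)
42..44  signature  (2B, 2-aligned)
44..45  attrs  (1B, 1-aligned)
45..46  reserved  (1B, 1-aligned)
46..47  offset  (1B, 1-aligned)
47..48  -- tail padding (1B)
sizeof = 48, alignof = 8
56 − 48 = 8

8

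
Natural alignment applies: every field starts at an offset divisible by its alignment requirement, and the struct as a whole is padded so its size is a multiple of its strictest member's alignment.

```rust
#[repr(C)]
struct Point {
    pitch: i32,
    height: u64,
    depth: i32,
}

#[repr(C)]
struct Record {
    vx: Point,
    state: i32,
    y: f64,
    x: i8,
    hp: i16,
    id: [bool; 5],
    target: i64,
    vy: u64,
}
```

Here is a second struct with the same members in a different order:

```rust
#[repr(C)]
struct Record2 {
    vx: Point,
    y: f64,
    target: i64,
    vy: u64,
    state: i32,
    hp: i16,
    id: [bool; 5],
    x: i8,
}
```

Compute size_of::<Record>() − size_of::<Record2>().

8

Point: pitch at 0 (size 4, align 4) → ends 4; pad 4 to align 8 for height; height at 8 (size 8, align 8) → ends 16; depth at 16 (size 4, align 4) → ends 20; tail pad 4 to reach multiple of 8; total 24 bytes, alignment 8
vx at 0 (size 24, align 8) → ends 24
state at 24 (size 4, align 4) → ends 28
pad 4 to align 8 for y
y at 32 (size 8, align 8) → ends 40
x at 40 (size 1, align 1) → ends 41
pad 1 to align 2 for hp
hp at 42 (size 2, align 2) → ends 44
id at 44 (size 5, align 1) → ends 49
pad 7 to align 8 for target
target at 56 (size 8, align 8) → ends 64
vy at 64 (size 8, align 8) → ends 72
total 72 bytes, alignment 8
— Record2 —
vx at 0 (size 24, align 8) → ends 24
y at 24 (size 8, align 8) → ends 32
target at 32 (size 8, align 8) → ends 40
vy at 40 (size 8, align 8) → ends 48
state at 48 (size 4, align 4) → ends 52
hp at 52 (size 2, align 2) → ends 54
id at 54 (size 5, align 1) → ends 59
x at 59 (size 1, align 1) → ends 60
tail pad 4 to reach multiple of 8
total 64 bytes, alignment 8
72 − 64 = 8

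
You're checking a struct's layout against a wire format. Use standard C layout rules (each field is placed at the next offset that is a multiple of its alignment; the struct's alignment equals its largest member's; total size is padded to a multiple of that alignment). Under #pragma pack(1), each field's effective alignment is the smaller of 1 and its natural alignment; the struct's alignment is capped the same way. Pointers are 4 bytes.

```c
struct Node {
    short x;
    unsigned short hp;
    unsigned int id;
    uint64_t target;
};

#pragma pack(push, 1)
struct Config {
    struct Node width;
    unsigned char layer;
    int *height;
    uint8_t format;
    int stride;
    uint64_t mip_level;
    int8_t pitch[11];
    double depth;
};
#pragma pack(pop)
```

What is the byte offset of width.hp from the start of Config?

Node: @0: x [2B, align 2] → 2; @2: hp [2B, align 2] → 4; @4: id [4B, align 4] → 8; @8: target [8B, align 8] → 16; size 16, align 8
@0: width [16B, align 1] → 16
within Node: hp at 2
0 + 2 = 2

2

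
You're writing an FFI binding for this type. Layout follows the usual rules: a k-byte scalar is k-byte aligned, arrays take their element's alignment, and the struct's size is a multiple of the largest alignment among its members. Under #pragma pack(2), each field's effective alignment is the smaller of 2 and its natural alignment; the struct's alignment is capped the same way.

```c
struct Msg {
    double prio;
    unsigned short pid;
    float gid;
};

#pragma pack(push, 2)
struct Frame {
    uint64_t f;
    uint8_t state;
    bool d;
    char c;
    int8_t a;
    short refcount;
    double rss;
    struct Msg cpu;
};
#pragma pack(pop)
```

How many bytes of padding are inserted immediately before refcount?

0

Msg: prio at 0 (size 8, align 8) → ends 8; pid at 8 (size 2, align 2) → ends 10; pad 2 to align 4 for gid; gid at 12 (size 4, align 4) → ends 16; total 16 bytes, alignment 8
f at 0 (size 8, align 2) → ends 8
state at 8 (size 1, align 1) → ends 9
d at 9 (size 1, align 1) → ends 10
c at 10 (size 1, align 1) → ends 11
a at 11 (size 1, align 1) → ends 12
refcount at 12 (size 2, align 2) → ends 14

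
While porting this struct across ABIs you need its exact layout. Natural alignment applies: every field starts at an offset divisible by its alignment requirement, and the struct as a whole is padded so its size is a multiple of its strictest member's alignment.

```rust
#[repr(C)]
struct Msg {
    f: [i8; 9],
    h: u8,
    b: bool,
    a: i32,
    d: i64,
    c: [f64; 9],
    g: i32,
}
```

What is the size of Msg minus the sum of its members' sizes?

f at 0 (size 9, align 1) → ends 9
h at 9 (size 1, align 1) → ends 10
b at 10 (size 1, align 1) → ends 11
pad 1 to align 4 for a
a at 12 (size 4, align 4) → ends 16
d at 16 (size 8, align 8) → ends 24
c at 24 (size 72, align 8) → ends 96
g at 96 (size 4, align 4) → ends 100
tail pad 4 to reach multiple of 8
total 104 bytes, alignment 8
data bytes 99, size 104 → padding 5

5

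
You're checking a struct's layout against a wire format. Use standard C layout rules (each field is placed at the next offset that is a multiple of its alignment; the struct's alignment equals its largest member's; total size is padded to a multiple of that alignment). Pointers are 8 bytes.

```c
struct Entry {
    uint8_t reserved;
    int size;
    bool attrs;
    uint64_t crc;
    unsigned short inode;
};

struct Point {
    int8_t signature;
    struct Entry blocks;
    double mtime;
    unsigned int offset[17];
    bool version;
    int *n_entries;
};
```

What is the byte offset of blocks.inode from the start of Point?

32

Entry: @0: reserved [1B, align 1] → 1; +3 pad (align 4); @4: size [4B, align 4] → 8; @8: attrs [1B, align 1] → 9; +7 pad (align 8); @16: crc [8B, align 8] → 24; @24: inode [2B, align 2] → 26; +6 tail pad (align 8); size 32, align 8
@0: signature [1B, align 1] → 1
+7 pad (align 8)
@8: blocks [32B, align 8] → 40
within Entry: inode at 24
8 + 24 = 32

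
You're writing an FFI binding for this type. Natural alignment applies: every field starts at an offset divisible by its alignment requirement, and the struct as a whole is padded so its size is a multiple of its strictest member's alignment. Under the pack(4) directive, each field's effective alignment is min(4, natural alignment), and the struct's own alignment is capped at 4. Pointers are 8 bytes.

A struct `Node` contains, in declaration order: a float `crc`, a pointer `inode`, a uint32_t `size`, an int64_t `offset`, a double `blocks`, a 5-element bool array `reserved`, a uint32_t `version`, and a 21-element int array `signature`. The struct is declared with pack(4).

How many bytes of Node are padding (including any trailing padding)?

crc at 0 (size 4, align 4) → ends 4
inode at 4 (size 8, align 4) → ends 12
size at 12 (size 4, align 4) → ends 16
offset at 16 (size 8, align 4) → ends 24
blocks at 24 (size 8, align 4) → ends 32
reserved at 32 (size 5, align 1) → ends 37
pad 3 to align 4 for version
version at 40 (size 4, align 4) → ends 44
signature at 44 (size 84, align 4) → ends 128
total 128 bytes, alignment 4
data bytes 125, size 128 → padding 3

3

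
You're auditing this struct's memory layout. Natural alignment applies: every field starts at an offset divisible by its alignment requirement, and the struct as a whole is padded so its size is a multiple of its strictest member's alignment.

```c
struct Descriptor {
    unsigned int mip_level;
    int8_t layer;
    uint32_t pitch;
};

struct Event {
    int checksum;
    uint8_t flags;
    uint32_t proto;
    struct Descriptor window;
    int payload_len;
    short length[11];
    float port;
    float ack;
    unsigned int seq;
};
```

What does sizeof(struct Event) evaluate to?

Descriptor: 0..4  mip_level  (4B, 4-aligned); 4..5  layer  (1B, 1-aligned); 5..8  -- padding (3B); 8..12  pitch  (4B, 4-aligned); sizeof = 12, alignof = 4
0..4  checksum  (4B, 4-aligned)
4..5  flags  (1B, 1-aligned)
5..8  -- padding (3B)
8..12  proto  (4B, 4-aligned)
12..24  window  (12B, 4-aligned)
24..28  payload_len  (4B, 4-aligned)
28..50  length  (22B, 2-aligned)
50..52  -- padding (2B)
52..56  port  (4B, 4-aligned)
56..60  ack  (4B, 4-aligned)
60..64  seq  (4B, 4-aligned)
sizeof = 64, alignof = 4

64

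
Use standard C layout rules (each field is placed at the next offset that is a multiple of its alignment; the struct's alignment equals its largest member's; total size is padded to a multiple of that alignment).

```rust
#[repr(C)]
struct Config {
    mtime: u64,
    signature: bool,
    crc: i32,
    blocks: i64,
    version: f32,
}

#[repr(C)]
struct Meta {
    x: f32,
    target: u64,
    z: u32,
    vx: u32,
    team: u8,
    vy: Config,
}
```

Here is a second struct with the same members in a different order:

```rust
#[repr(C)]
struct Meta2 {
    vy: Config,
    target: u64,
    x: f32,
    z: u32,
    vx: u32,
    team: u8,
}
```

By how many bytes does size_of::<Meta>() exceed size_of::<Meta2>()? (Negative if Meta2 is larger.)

Config: @0: mtime [8B, align 8] → 8; @8: signature [1B, align 1] → 9; +3 pad (align 4); @12: crc [4B, align 4] → 16; @16: blocks [8B, align 8] → 24; @24: version [4B, align 4] → 28; +4 tail pad (align 8); size 32, align 8
@0: x [4B, align 4] → 4
+4 pad (align 8)
@8: target [8B, align 8] → 16
@16: z [4B, align 4] → 20
@20: vx [4B, align 4] → 24
@24: team [1B, align 1] → 25
+7 pad (align 8)
@32: vy [32B, align 8] → 64
size 64, align 8
— Meta2 —
@0: vy [32B, align 8] → 32
@32: target [8B, align 8] → 40
@40: x [4B, align 4] → 44
@44: z [4B, align 4] → 48
@48: vx [4B, align 4] → 52
@52: team [1B, align 1] → 53
+3 tail pad (align 8)
size 56, align 8
64 − 56 = 8

8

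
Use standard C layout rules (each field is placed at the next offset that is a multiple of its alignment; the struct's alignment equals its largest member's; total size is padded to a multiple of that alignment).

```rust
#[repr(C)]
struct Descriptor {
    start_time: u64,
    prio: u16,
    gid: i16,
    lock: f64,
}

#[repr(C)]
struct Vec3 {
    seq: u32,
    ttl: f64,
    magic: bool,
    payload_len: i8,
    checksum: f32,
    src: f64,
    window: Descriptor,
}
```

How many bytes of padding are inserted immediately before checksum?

Descriptor: @0: start_time [8B, align 8] → 8; @8: prio [2B, align 2] → 10; @10: gid [2B, align 2] → 12; +4 pad (align 8); @16: lock [8B, align 8] → 24; size 24, align 8
@0: seq [4B, align 4] → 4
+4 pad (align 8)
@8: ttl [8B, align 8] → 16
@16: magic [1B, align 1] → 17
@17: payload_len [1B, align 1] → 18
+2 pad (align 4)
@20: checksum [4B, align 4] → 24

2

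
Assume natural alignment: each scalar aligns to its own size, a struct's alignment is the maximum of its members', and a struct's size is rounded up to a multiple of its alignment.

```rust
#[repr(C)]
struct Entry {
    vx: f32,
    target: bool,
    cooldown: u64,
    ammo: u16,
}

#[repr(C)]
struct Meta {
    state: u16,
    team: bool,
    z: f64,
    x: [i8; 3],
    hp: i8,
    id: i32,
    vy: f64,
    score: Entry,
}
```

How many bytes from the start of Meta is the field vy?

24

Entry: @0: vx [4B, align 4] → 4; @4: target [1B, align 1] → 5; +3 pad (align 8); @8: cooldown [8B, align 8] → 16; @16: ammo [2B, align 2] → 18; +6 tail pad (align 8); size 24, align 8
@0: state [2B, align 2] → 2
@2: team [1B, align 1] → 3
+5 pad (align 8)
@8: z [8B, align 8] → 16
@16: x [3B, align 1] → 19
@19: hp [1B, align 1] → 20
@20: id [4B, align 4] → 24
@24: vy [8B, align 8] → 32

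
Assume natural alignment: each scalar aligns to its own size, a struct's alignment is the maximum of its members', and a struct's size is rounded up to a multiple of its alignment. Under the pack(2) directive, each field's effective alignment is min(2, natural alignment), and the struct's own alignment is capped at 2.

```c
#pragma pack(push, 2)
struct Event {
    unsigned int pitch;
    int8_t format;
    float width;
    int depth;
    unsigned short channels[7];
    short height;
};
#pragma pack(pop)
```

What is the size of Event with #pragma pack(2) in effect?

30

@0: pitch [4B, align 2] → 4
@4: format [1B, align 1] → 5
+1 pad (align 2)
@6: width [4B, align 2] → 10
@10: depth [4B, align 2] → 14
@14: channels [14B, align 2] → 28
@28: height [2B, align 2] → 30
size 30, align 2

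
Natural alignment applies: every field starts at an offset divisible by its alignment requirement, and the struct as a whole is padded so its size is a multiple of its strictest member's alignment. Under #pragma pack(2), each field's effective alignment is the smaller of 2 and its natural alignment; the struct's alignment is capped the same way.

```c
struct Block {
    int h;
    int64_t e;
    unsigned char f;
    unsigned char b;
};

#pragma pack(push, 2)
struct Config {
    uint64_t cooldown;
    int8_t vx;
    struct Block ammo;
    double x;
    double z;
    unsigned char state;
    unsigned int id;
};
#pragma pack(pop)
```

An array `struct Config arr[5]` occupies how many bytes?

280

Block: @0: h [4B, align 4] → 4; +4 pad (align 8); @8: e [8B, align 8] → 16; @16: f [1B, align 1] → 17; @17: b [1B, align 1] → 18; +6 tail pad (align 8); size 24, align 8
@0: cooldown [8B, align 2] → 8
@8: vx [1B, align 1] → 9
+1 pad (align 2)
@10: ammo [24B, align 2] → 34
@34: x [8B, align 2] → 42
@42: z [8B, align 2] → 50
@50: state [1B, align 1] → 51
+1 pad (align 2)
@52: id [4B, align 2] → 56
size 56, align 2
array of 5: 5 × 56 = 280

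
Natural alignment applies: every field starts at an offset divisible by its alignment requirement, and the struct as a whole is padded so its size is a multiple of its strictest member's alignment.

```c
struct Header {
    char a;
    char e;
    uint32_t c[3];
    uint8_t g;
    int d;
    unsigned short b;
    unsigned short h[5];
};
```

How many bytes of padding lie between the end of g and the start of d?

3

@0: a [1B, align 1] → 1
@1: e [1B, align 1] → 2
+2 pad (align 4)
@4: c [12B, align 4] → 16
@16: g [1B, align 1] → 17
+3 pad (align 4)
@20: d [4B, align 4] → 24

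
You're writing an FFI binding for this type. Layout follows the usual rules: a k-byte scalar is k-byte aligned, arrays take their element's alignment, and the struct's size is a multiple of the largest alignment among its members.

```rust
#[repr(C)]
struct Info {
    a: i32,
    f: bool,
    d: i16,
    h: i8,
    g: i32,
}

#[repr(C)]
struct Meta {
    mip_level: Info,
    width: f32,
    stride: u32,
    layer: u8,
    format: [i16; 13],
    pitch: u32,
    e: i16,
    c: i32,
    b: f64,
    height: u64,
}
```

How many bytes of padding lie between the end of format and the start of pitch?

0

Info: @0: a [4B, align 4] → 4; @4: f [1B, align 1] → 5; +1 pad (align 2); @6: d [2B, align 2] → 8; @8: h [1B, align 1] → 9; +3 pad (align 4); @12: g [4B, align 4] → 16; size 16, align 4
@0: mip_level [16B, align 4] → 16
@16: width [4B, align 4] → 20
@20: stride [4B, align 4] → 24
@24: layer [1B, align 1] → 25
+1 pad (align 2)
@26: format [26B, align 2] → 52
@52: pitch [4B, align 4] → 56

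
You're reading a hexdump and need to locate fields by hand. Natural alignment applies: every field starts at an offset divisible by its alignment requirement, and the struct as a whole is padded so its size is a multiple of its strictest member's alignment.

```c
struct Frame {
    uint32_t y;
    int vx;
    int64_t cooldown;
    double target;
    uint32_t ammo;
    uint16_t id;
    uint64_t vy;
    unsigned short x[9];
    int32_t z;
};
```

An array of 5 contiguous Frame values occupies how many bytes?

y at 0 (size 4, align 4) → ends 4
vx at 4 (size 4, align 4) → ends 8
cooldown at 8 (size 8, align 8) → ends 16
target at 16 (size 8, align 8) → ends 24
ammo at 24 (size 4, align 4) → ends 28
id at 28 (size 2, align 2) → ends 30
pad 2 to align 8 for vy
vy at 32 (size 8, align 8) → ends 40
x at 40 (size 18, align 2) → ends 58
pad 2 to align 4 for z
z at 60 (size 4, align 4) → ends 64
total 64 bytes, alignment 8
array of 5: 5 × 64 = 320

320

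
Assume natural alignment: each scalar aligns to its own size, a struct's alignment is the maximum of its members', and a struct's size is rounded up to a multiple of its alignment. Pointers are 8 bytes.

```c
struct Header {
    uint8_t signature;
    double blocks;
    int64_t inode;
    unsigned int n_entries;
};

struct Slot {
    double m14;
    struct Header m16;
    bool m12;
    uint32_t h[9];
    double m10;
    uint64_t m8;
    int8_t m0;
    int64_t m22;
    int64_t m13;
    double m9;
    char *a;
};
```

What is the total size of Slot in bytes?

136 bytes

Header: @0: signature [1B, align 1] → 1; +7 pad (align 8); @8: blocks [8B, align 8] → 16; @16: inode [8B, align 8] → 24; @24: n_entries [4B, align 4] → 28; +4 tail pad (align 8); size 32, align 8
@0: m14 [8B, align 8] → 8
@8: m16 [32B, align 8] → 40
@40: m12 [1B, align 1] → 41
+3 pad (align 4)
@44: h [36B, align 4] → 80
@80: m10 [8B, align 8] → 88
@88: m8 [8B, align 8] → 96
@96: m0 [1B, align 1] → 97
+7 pad (align 8)
@104: m22 [8B, align 8] → 112
@112: m13 [8B, align 8] → 120
@120: m9 [8B, align 8] → 128
@128: a [8B, align 8] → 136
size 136, align 8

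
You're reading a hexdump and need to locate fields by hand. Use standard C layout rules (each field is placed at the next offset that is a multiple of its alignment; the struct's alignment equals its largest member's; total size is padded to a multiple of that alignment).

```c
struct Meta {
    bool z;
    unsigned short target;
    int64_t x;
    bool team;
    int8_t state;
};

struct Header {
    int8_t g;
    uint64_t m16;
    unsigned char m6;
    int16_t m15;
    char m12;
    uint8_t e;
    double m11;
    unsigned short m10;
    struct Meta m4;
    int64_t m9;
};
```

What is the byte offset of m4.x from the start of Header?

Meta: @0: z [1B, align 1] → 1; +1 pad (align 2); @2: target [2B, align 2] → 4; +4 pad (align 8); @8: x [8B, align 8] → 16; @16: team [1B, align 1] → 17; @17: state [1B, align 1] → 18; +6 tail pad (align 8); size 24, align 8
@0: g [1B, align 1] → 1
+7 pad (align 8)
@8: m16 [8B, align 8] → 16
@16: m6 [1B, align 1] → 17
+1 pad (align 2)
@18: m15 [2B, align 2] → 20
@20: m12 [1B, align 1] → 21
@21: e [1B, align 1] → 22
+2 pad (align 8)
@24: m11 [8B, align 8] → 32
@32: m10 [2B, align 2] → 34
+6 pad (align 8)
@40: m4 [24B, align 8] → 64
within Meta: x at 8
40 + 8 = 48

48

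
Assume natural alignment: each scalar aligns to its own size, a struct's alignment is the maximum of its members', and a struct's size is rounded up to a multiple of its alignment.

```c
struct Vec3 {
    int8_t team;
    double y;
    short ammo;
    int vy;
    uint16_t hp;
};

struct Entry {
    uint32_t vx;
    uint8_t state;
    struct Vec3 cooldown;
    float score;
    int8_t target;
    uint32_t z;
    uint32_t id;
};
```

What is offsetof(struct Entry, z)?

Vec3: 0..1  team  (1B, 1-aligned); 1..8  -- padding (7B); 8..16  y  (8B, 8-aligned); 16..18  ammo  (2B, 2-aligned); 18..20  -- padding (2B); 20..24  vy  (4B, 4-aligned); 24..26  hp  (2B, 2-aligned); 26..32  -- tail padding (6B); sizeof = 32, alignof = 8
0..4  vx  (4B, 4-aligned)
4..5  state  (1B, 1-aligned)
5..8  -- padding (3B)
8..40  cooldown  (32B, 8-aligned)
40..44  score  (4B, 4-aligned)
44..45  target  (1B, 1-aligned)
45..48  -- padding (3B)
48..52  z  (4B, 4-aligned)

48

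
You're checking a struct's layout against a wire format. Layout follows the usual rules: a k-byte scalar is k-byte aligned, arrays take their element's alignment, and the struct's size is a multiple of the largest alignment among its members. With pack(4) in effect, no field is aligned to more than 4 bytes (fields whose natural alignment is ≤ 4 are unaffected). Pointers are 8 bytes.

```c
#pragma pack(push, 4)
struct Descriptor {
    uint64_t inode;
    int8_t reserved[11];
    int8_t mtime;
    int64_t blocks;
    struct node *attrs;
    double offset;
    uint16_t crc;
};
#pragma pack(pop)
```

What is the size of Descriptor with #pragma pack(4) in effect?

48

0..8  inode  (8B, 4-aligned)
8..19  reserved  (11B, 1-aligned)
19..20  mtime  (1B, 1-aligned)
20..28  blocks  (8B, 4-aligned)
28..36  attrs  (8B, 4-aligned)
36..44  offset  (8B, 4-aligned)
44..46  crc  (2B, 2-aligned)
46..48  -- tail padding (2B)
sizeof = 48, alignof = 4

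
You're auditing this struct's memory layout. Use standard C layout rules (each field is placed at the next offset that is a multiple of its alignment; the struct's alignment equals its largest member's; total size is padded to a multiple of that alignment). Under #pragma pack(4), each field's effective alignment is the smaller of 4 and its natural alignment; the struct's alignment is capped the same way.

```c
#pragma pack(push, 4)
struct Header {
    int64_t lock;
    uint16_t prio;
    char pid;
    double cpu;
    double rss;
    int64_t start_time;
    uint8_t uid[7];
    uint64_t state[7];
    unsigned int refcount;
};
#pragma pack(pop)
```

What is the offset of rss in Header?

20

0..8  lock  (8B, 4-aligned)
8..10  prio  (2B, 2-aligned)
10..11  pid  (1B, 1-aligned)
11..12  -- padding (1B)
12..20  cpu  (8B, 4-aligned)
20..28  rss  (8B, 4-aligned)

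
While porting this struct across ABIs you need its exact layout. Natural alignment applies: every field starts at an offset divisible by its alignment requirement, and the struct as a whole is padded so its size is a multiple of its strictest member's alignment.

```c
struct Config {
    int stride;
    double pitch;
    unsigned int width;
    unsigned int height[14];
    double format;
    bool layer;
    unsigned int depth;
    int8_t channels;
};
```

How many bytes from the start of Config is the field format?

80

0..4  stride  (4B, 4-aligned)
4..8  -- padding (4B)
8..16  pitch  (8B, 8-aligned)
16..20  width  (4B, 4-aligned)
20..76  height  (56B, 4-aligned)
76..80  -- padding (4B)
80..88  format  (8B, 8-aligned)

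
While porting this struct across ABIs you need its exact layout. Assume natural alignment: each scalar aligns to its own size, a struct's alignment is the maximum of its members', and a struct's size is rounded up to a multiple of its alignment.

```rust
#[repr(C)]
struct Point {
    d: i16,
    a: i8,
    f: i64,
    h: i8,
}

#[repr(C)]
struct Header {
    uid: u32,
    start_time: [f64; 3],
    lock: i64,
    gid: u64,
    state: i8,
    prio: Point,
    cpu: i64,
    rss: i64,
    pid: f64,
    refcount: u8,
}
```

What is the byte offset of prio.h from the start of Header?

Point: 0..2  d  (2B, 2-aligned); 2..3  a  (1B, 1-aligned); 3..8  -- padding (5B); 8..16  f  (8B, 8-aligned); 16..17  h  (1B, 1-aligned); 17..24  -- tail padding (7B); sizeof = 24, alignof = 8
0..4  uid  (4B, 4-aligned)
4..8  -- padding (4B)
8..32  start_time  (24B, 8-aligned)
32..40  lock  (8B, 8-aligned)
40..48  gid  (8B, 8-aligned)
48..49  state  (1B, 1-aligned)
49..56  -- padding (7B)
56..80  prio  (24B, 8-aligned)
within Point: h at 16
56 + 16 = 72

72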